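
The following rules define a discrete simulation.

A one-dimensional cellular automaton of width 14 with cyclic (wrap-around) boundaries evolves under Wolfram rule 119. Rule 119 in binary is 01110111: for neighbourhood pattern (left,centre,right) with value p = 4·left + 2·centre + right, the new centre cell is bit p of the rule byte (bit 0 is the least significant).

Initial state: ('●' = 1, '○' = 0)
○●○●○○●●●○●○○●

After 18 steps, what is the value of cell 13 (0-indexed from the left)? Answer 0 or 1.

k=0  ○●○●○○●●●○●○○●
k=1  ●●●●●●○○●●●●●●
k=2  ○○○○○●●●○○○○○○
k=3  ●●●●●○○●●●●●●●
k=4  ○○○○●●●○○○○○○○
k=5  ●●●●○○●●●●●●●●
k=6  ○○○●●●○○○○○○○○
k=7  ●●●○○●●●●●●●●●
k=8  ○○●●●○○○○○○○○○
k=9  ●●○○●●●●●●●●●●
k=10  ○●●●○○○○○○○○○○
k=11  ●○○●●●●●●●●●●●
k=12  ●●●○○○○○○○○○○○
k=13  ○○●●●●●●●●●●●●
k=14  ●●○○○○○○○○○○○●
k=15  ○●●●●●●●●●●●●○
k=16  ●○○○○○○○○○○○●●
k=17  ●●●●●●●●●●●●○○
k=18  ○○○○○○○○○○○●●●

1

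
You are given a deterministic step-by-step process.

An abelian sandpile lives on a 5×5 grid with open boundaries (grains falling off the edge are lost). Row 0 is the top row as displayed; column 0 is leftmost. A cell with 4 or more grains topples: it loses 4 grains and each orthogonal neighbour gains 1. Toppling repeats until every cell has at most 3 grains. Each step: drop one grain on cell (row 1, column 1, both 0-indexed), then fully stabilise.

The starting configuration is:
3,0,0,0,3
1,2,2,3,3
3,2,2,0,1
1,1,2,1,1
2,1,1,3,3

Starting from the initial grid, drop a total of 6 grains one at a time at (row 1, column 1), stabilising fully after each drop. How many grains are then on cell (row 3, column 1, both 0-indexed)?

2

step 0: 3,0,0,0,3
1,2,2,3,3
3,2,2,0,1
1,1,2,1,1
2,1,1,3,3
step 1: 3,0,0,0,3
1,3,2,3,3
3,2,2,0,1
1,1,2,1,1
2,1,1,3,3
step 2: 3,1,0,0,3
2,0,3,3,3
3,3,2,0,1
1,1,2,1,1
2,1,1,3,3
step 3: 3,1,0,0,3
2,1,3,3,3
3,3,2,0,1
1,1,2,1,1
2,1,1,3,3
step 4: 3,1,0,0,3
2,2,3,3,3
3,3,2,0,1
1,1,2,1,1
2,1,1,3,3
step 5: 3,1,0,0,3
2,3,3,3,3
3,3,2,0,1
1,1,2,1,1
2,1,1,3,3
step 6: 0,3,1,2,0
1,3,2,1,1
1,2,0,2,2
2,2,3,1,1
2,1,1,3,3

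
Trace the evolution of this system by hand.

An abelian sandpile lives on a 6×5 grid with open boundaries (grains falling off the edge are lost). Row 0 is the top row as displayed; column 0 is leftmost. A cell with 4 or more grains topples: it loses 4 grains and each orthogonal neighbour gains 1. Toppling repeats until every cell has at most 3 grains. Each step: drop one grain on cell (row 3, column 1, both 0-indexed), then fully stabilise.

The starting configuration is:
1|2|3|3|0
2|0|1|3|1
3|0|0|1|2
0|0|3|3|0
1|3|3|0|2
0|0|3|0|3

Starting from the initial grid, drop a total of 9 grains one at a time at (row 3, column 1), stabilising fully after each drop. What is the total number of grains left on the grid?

step 0: 1|2|3|3|0
2|0|1|3|1
3|0|0|1|2
0|0|3|3|0
1|3|3|0|2
0|0|3|0|3
step 1: 1|2|3|3|0
2|0|1|3|1
3|0|0|1|2
0|1|3|3|0
1|3|3|0|2
0|0|3|0|3
step 2: 1|2|3|3|0
2|0|1|3|1
3|0|0|1|2
0|2|3|3|0
1|3|3|0|2
0|0|3|0|3
step 3: 1|2|3|3|0
2|0|1|3|1
3|0|0|1|2
0|3|3|3|0
1|3|3|0|2
0|0|3|0|3
step 4: 1|2|3|3|0
2|0|1|3|1
3|1|1|2|2
1|2|2|0|1
2|1|2|2|2
0|2|0|1|3
step 5: 1|2|3|3|0
2|0|1|3|1
3|1|1|2|2
1|3|2|0|1
2|1|2|2|2
0|2|0|1|3
step 6: 1|2|3|3|0
2|0|1|3|1
3|2|1|2|2
2|0|3|0|1
2|2|2|2|2
0|2|0|1|3
step 7: 1|2|3|3|0
2|0|1|3|1
3|2|1|2|2
2|1|3|0|1
2|2|2|2|2
0|2|0|1|3
step 8: 1|2|3|3|0
2|0|1|3|1
3|2|1|2|2
2|2|3|0|1
2|2|2|2|2
0|2|0|1|3
step 9: 1|2|3|3|0
2|0|1|3|1
3|2|1|2|2
2|3|3|0|1
2|2|2|2|2
0|2|0|1|3

51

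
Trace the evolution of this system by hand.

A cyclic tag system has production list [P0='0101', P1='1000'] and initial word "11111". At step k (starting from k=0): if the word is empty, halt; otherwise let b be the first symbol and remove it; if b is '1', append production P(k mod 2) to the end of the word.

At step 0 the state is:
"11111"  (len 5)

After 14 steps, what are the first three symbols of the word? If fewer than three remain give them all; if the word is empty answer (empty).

t=0: "11111"  (len 5)
t=1: "11110101"  (len 8)
t=2: "11101011000"  (len 11)
t=3: "11010110000101"  (len 14)
t=4: "10101100001011000"  (len 17)
t=5: "01011000010110000101"  (len 20)
t=6: "1011000010110000101"  (len 19)
t=7: "0110000101100001010101"  (len 22)
t=8: "110000101100001010101"  (len 21)
t=9: "100001011000010101010101"  (len 24)
t=10: "000010110000101010101011000"  (len 27)
t=11: "00010110000101010101011000"  (len 26)
t=12: "0010110000101010101011000"  (len 25)
t=13: "010110000101010101011000"  (len 24)
t=14: "10110000101010101011000"  (len 23)

101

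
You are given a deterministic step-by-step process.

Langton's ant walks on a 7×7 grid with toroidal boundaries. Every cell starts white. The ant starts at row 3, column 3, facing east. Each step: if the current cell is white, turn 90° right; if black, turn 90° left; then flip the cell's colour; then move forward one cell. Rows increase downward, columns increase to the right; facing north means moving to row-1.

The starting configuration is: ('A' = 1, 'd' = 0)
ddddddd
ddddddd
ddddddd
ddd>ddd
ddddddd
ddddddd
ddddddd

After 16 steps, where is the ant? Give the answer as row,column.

0) ddddddd
ddddddd
ddddddd
ddd>ddd
ddddddd
ddddddd
ddddddd
1) ddddddd
ddddddd
ddddddd
dddAddd
dddvddd
ddddddd
ddddddd
2) ddddddd
ddddddd
ddddddd
dddAddd
dd<Addd
ddddddd
ddddddd
3) ddddddd
ddddddd
ddddddd
dd^Addd
ddAAddd
ddddddd
ddddddd
4) ddddddd
ddddddd
ddddddd
ddA>ddd
ddAAddd
ddddddd
ddddddd
5) ddddddd
ddddddd
ddd^ddd
ddAdddd
ddAAddd
ddddddd
ddddddd
6) ddddddd
ddddddd
dddA>dd
ddAdddd
ddAAddd
ddddddd
ddddddd
7) ddddddd
ddddddd
dddAAdd
ddAdvdd
ddAAddd
ddddddd
ddddddd
8) ddddddd
ddddddd
dddAAdd
ddA<Add
ddAAddd
ddddddd
ddddddd
9) ddddddd
ddddddd
ddd^Add
ddAAAdd
ddAAddd
ddddddd
ddddddd
10) ddddddd
ddddddd
dd<dAdd
ddAAAdd
ddAAddd
ddddddd
ddddddd
11) ddddddd
dd^dddd
ddAdAdd
ddAAAdd
ddAAddd
ddddddd
ddddddd
12) ddddddd
ddA>ddd
ddAdAdd
ddAAAdd
ddAAddd
ddddddd
ddddddd
13) ddddddd
ddAAddd
ddAvAdd
ddAAAdd
ddAAddd
ddddddd
ddddddd
14) ddddddd
ddAAddd
dd<AAdd
ddAAAdd
ddAAddd
ddddddd
ddddddd
15) ddddddd
ddAAddd
dddAAdd
ddvAAdd
ddAAddd
ddddddd
ddddddd
16) ddddddd
ddAAddd
dddAAdd
ddd>Add
ddAAddd
ddddddd
ddddddd

3,3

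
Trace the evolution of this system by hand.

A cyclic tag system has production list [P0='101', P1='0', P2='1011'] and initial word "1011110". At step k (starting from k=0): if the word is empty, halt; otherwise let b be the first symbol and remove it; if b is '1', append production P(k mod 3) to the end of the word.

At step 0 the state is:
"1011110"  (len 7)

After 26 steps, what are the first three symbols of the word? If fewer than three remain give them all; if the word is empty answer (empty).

gen 0: "1011110"  (len 7)
gen 1: "011110101"  (len 9)
gen 2: "11110101"  (len 8)
gen 3: "11101011011"  (len 11)
gen 4: "1101011011101"  (len 13)
gen 5: "1010110111010"  (len 13)
gen 6: "0101101110101011"  (len 16)
gen 7: "101101110101011"  (len 15)
gen 8: "011011101010110"  (len 15)
gen 9: "11011101010110"  (len 14)
gen 10: "1011101010110101"  (len 16)
gen 11: "0111010101101010"  (len 16)
gen 12: "111010101101010"  (len 15)
gen 13: "11010101101010101"  (len 17)
gen 14: "10101011010101010"  (len 17)
gen 15: "01010110101010101011"  (len 20)
gen 16: "1010110101010101011"  (len 19)
gen 17: "0101101010101010110"  (len 19)
gen 18: "101101010101010110"  (len 18)
gen 19: "01101010101010110101"  (len 20)
gen 20: "1101010101010110101"  (len 19)
gen 21: "1010101010101101011011"  (len 22)
gen 22: "010101010101101011011101"  (len 24)
gen 23: "10101010101101011011101"  (len 23)
gen 24: "01010101011010110111011011"  (len 26)
gen 25: "1010101011010110111011011"  (len 25)
gen 26: "0101010110101101110110110"  (len 25)

010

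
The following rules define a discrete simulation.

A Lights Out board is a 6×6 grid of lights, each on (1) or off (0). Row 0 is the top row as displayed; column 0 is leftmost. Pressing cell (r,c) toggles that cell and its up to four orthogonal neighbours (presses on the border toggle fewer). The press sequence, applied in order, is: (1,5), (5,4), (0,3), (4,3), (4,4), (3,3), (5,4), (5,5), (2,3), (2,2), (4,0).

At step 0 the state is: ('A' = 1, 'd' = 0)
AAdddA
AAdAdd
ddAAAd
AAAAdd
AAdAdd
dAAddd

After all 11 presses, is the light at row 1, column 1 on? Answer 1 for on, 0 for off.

t=0: AAdddA
AAdAdd
ddAAAd
AAAAdd
AAdAdd
dAAddd
t=1: AAdddd
AAdAAA
ddAAAA
AAAAdd
AAdAdd
dAAddd
t=2: AAdddd
AAdAAA
ddAAAA
AAAAdd
AAdAAd
dAAAAA
t=3: AAAAAd
AAddAA
ddAAAA
AAAAdd
AAdAAd
dAAAAA
t=4: AAAAAd
AAddAA
ddAAAA
AAAddd
AAAddd
dAAdAA
t=5: AAAAAd
AAddAA
ddAAAA
AAAdAd
AAAAAA
dAAddA
t=6: AAAAAd
AAddAA
ddAdAA
AAdAdd
AAAdAA
dAAddA
t=7: AAAAAd
AAddAA
ddAdAA
AAdAdd
AAAddA
dAAAAd
t=8: AAAAAd
AAddAA
ddAdAA
AAdAdd
AAAddd
dAAAdA
t=9: AAAAAd
AAdAAA
dddAdA
AAdddd
AAAddd
dAAAdA
t=10: AAAAAd
AAAAAA
dAAddA
AAAddd
AAAddd
dAAAdA
t=11: AAAAAd
AAAAAA
dAAddA
dAAddd
ddAddd
AAAAdA

1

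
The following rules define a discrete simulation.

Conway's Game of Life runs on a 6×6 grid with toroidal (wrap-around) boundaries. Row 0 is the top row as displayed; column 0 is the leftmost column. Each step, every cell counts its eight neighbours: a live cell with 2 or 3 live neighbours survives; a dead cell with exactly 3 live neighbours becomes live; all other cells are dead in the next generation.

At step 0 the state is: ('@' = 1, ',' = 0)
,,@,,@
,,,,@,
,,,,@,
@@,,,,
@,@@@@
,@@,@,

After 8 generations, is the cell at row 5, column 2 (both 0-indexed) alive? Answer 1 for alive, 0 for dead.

k=0  ,,@,,@
,,,,@,
,,,,@,
@@,,,,
@,@@@@
,@@,@,
k=1  ,@@,@@
,,,@@@
,,,,,@
@@@,,,
,,,,@,
,,,,,,
k=2  @,@,,@
,,@@,,
,@@@,@
@@,,,@
,@,,,,
,,,@@@
k=3  @@@,,@
,,,,,@
,,,@,@
,,,,@@
,@@,,,
,@@@@@
k=4  ,,,,,,
,@@,,@
@,,,,@
@,@@@@
,@,,,,
,,,,@@
k=5  @,,,@@
,@,,,@
,,,,,,
,,@@@,
,@@,,,
,,,,,,
k=6  @,,,@@
,,,,@@
,,@@@,
,@@@,,
,@@,,,
@@,,,@
k=7  ,@,,,,
@,,,,,
,@,,,@
,,,,@,
,,,@,,
,,@,@,
k=8  ,@,,,,
@@,,,,
@,,,,@
,,,,@,
,,,@@,
,,@@,,

1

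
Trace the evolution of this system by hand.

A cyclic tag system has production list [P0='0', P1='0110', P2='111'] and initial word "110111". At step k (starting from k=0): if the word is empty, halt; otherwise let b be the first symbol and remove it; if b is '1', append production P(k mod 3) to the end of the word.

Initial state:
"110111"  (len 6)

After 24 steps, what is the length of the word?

22

step 0: "110111"  (len 6)
step 1: "101110"  (len 6)
step 2: "011100110"  (len 9)
step 3: "11100110"  (len 8)
step 4: "11001100"  (len 8)
step 5: "10011000110"  (len 11)
step 6: "0011000110111"  (len 13)
step 7: "011000110111"  (len 12)
step 8: "11000110111"  (len 11)
step 9: "1000110111111"  (len 13)
step 10: "0001101111110"  (len 13)
step 11: "001101111110"  (len 12)
step 12: "01101111110"  (len 11)
step 13: "1101111110"  (len 10)
step 14: "1011111100110"  (len 13)
step 15: "011111100110111"  (len 15)
step 16: "11111100110111"  (len 14)
step 17: "11111001101110110"  (len 17)
step 18: "1111001101110110111"  (len 19)
step 19: "1110011011101101110"  (len 19)
step 20: "1100110111011011100110"  (len 22)
step 21: "100110111011011100110111"  (len 24)
step 22: "001101110110111001101110"  (len 24)
step 23: "01101110110111001101110"  (len 23)
step 24: "1101110110111001101110"  (len 22)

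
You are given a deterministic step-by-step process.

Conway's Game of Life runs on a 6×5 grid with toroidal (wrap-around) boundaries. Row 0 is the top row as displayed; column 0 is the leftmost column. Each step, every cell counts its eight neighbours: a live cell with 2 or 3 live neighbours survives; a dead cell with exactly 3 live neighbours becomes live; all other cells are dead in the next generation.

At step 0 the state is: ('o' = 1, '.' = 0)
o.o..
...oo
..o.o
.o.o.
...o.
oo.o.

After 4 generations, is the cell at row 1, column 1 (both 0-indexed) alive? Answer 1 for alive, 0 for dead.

0) o.o..
...oo
..o.o
.o.o.
...o.
oo.o.
1) o.o..
ooo.o
o.o.o
...oo
oo.o.
oo.o.
2) .....
..o..
..o..
.....
.o.o.
...o.
3) .....
.....
.....
..o..
..o..
..o..
4) .....
.....
.....
.....
.ooo.
.....

0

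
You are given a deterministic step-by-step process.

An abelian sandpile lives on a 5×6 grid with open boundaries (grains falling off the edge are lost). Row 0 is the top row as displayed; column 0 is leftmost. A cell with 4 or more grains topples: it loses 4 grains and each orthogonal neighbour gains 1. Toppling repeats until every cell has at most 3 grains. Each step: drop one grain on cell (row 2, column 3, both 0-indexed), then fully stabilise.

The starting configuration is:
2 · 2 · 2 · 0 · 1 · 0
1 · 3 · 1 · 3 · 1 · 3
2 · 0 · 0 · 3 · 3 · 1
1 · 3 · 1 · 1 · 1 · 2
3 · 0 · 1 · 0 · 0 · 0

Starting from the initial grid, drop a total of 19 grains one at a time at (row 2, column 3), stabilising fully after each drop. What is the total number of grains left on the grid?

t=0: 2 · 2 · 2 · 0 · 1 · 0
1 · 3 · 1 · 3 · 1 · 3
2 · 0 · 0 · 3 · 3 · 1
1 · 3 · 1 · 1 · 1 · 2
3 · 0 · 1 · 0 · 0 · 0
t=1: 2 · 2 · 2 · 1 · 1 · 0
1 · 3 · 2 · 0 · 3 · 3
2 · 0 · 1 · 2 · 0 · 2
1 · 3 · 1 · 2 · 2 · 2
3 · 0 · 1 · 0 · 0 · 0
t=2: 2 · 2 · 2 · 1 · 1 · 0
1 · 3 · 2 · 0 · 3 · 3
2 · 0 · 1 · 3 · 0 · 2
1 · 3 · 1 · 2 · 2 · 2
3 · 0 · 1 · 0 · 0 · 0
t=3: 2 · 2 · 2 · 1 · 1 · 0
1 · 3 · 2 · 1 · 3 · 3
2 · 0 · 2 · 0 · 1 · 2
1 · 3 · 1 · 3 · 2 · 2
3 · 0 · 1 · 0 · 0 · 0
t=4: 2 · 2 · 2 · 1 · 1 · 0
1 · 3 · 2 · 1 · 3 · 3
2 · 0 · 2 · 1 · 1 · 2
1 · 3 · 1 · 3 · 2 · 2
3 · 0 · 1 · 0 · 0 · 0
t=5: 2 · 2 · 2 · 1 · 1 · 0
1 · 3 · 2 · 1 · 3 · 3
2 · 0 · 2 · 2 · 1 · 2
1 · 3 · 1 · 3 · 2 · 2
3 · 0 · 1 · 0 · 0 · 0
t=6: 2 · 2 · 2 · 1 · 1 · 0
1 · 3 · 2 · 1 · 3 · 3
2 · 0 · 2 · 3 · 1 · 2
1 · 3 · 1 · 3 · 2 · 2
3 · 0 · 1 · 0 · 0 · 0
t=7: 2 · 2 · 2 · 1 · 1 · 0
1 · 3 · 2 · 2 · 3 · 3
2 · 0 · 3 · 1 · 2 · 2
1 · 3 · 2 · 0 · 3 · 2
3 · 0 · 1 · 1 · 0 · 0
t=8: 2 · 2 · 2 · 1 · 1 · 0
1 · 3 · 2 · 2 · 3 · 3
2 · 0 · 3 · 2 · 2 · 2
1 · 3 · 2 · 0 · 3 · 2
3 · 0 · 1 · 1 · 0 · 0
t=9: 2 · 2 · 2 · 1 · 1 · 0
1 · 3 · 2 · 2 · 3 · 3
2 · 0 · 3 · 3 · 2 · 2
1 · 3 · 2 · 0 · 3 · 2
3 · 0 · 1 · 1 · 0 · 0
t=10: 2 · 2 · 2 · 1 · 1 · 0
1 · 3 · 3 · 3 · 3 · 3
2 · 1 · 0 · 1 · 3 · 2
1 · 3 · 3 · 1 · 3 · 2
3 · 0 · 1 · 1 · 0 · 0
t=11: 2 · 2 · 2 · 1 · 1 · 0
1 · 3 · 3 · 3 · 3 · 3
2 · 1 · 0 · 2 · 3 · 2
1 · 3 · 3 · 1 · 3 · 2
3 · 0 · 1 · 1 · 0 · 0
t=12: 2 · 2 · 2 · 1 · 1 · 0
1 · 3 · 3 · 3 · 3 · 3
2 · 1 · 0 · 3 · 3 · 2
1 · 3 · 3 · 1 · 3 · 2
3 · 0 · 1 · 1 · 0 · 0
t=13: 2 · 3 · 3 · 2 · 2 · 1
2 · 0 · 1 · 2 · 2 · 1
2 · 2 · 2 · 2 · 3 · 1
1 · 3 · 3 · 3 · 1 · 0
3 · 0 · 1 · 1 · 1 · 1
t=14: 2 · 3 · 3 · 2 · 2 · 1
2 · 0 · 1 · 2 · 2 · 1
2 · 2 · 2 · 3 · 3 · 1
1 · 3 · 3 · 3 · 1 · 0
3 · 0 · 1 · 1 · 1 · 1
t=15: 2 · 3 · 3 · 2 · 2 · 1
2 · 1 · 2 · 3 · 3 · 1
3 · 0 · 1 · 3 · 0 · 2
2 · 1 · 2 · 1 · 3 · 0
3 · 1 · 2 · 2 · 1 · 1
t=16: 2 · 3 · 3 · 3 · 3 · 1
2 · 1 · 3 · 1 · 0 · 2
3 · 0 · 2 · 1 · 2 · 2
2 · 1 · 2 · 2 · 3 · 0
3 · 1 · 2 · 2 · 1 · 1
t=17: 2 · 3 · 3 · 3 · 3 · 1
2 · 1 · 3 · 1 · 0 · 2
3 · 0 · 2 · 2 · 2 · 2
2 · 1 · 2 · 2 · 3 · 0
3 · 1 · 2 · 2 · 1 · 1
t=18: 2 · 3 · 3 · 3 · 3 · 1
2 · 1 · 3 · 1 · 0 · 2
3 · 0 · 2 · 3 · 2 · 2
2 · 1 · 2 · 2 · 3 · 0
3 · 1 · 2 · 2 · 1 · 1
t=19: 2 · 3 · 3 · 3 · 3 · 1
2 · 1 · 3 · 2 · 0 · 2
3 · 0 · 3 · 0 · 3 · 2
2 · 1 · 2 · 3 · 3 · 0
3 · 1 · 2 · 2 · 1 · 1

57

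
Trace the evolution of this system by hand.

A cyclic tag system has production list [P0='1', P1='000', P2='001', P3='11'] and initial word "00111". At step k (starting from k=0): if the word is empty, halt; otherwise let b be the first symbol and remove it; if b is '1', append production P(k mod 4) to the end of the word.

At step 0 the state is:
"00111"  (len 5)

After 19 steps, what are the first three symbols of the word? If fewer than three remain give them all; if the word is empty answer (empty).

step 0: "00111"  (len 5)
step 1: "0111"  (len 4)
step 2: "111"  (len 3)
step 3: "11001"  (len 5)
step 4: "100111"  (len 6)
step 5: "001111"  (len 6)
step 6: "01111"  (len 5)
step 7: "1111"  (len 4)
step 8: "11111"  (len 5)
step 9: "11111"  (len 5)
step 10: "1111000"  (len 7)
step 11: "111000001"  (len 9)
step 12: "1100000111"  (len 10)
step 13: "1000001111"  (len 10)
step 14: "000001111000"  (len 12)
step 15: "00001111000"  (len 11)
step 16: "0001111000"  (len 10)
step 17: "001111000"  (len 9)
step 18: "01111000"  (len 8)
step 19: "1111000"  (len 7)

111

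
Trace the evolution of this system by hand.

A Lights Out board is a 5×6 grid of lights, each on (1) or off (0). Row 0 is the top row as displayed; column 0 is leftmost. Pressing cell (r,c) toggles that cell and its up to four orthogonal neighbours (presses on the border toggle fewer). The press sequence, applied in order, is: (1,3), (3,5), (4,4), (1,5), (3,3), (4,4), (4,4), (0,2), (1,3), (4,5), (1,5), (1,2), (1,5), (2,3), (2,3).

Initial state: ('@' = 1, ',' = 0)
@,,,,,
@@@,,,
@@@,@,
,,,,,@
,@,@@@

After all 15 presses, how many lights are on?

20

gen 0: @,,,,,
@@@,,,
@@@,@,
,,,,,@
,@,@@@
gen 1: @,,@,,
@@,@@,
@@@@@,
,,,,,@
,@,@@@
gen 2: @,,@,,
@@,@@,
@@@@@@
,,,,@,
,@,@@,
gen 3: @,,@,,
@@,@@,
@@@@@@
,,,,,,
,@,,,@
gen 4: @,,@,@
@@,@,@
@@@@@,
,,,,,,
,@,,,@
gen 5: @,,@,@
@@,@,@
@@@,@,
,,@@@,
,@,@,@
gen 6: @,,@,@
@@,@,@
@@@,@,
,,@@,,
,@,,@,
gen 7: @,,@,@
@@,@,@
@@@,@,
,,@@@,
,@,@,@
gen 8: @@@,,@
@@@@,@
@@@,@,
,,@@@,
,@,@,@
gen 9: @@@@,@
@@,,@@
@@@@@,
,,@@@,
,@,@,@
gen 10: @@@@,@
@@,,@@
@@@@@,
,,@@@@
,@,@@,
gen 11: @@@@,,
@@,,,,
@@@@@@
,,@@@@
,@,@@,
gen 12: @@,@,,
@,@@,,
@@,@@@
,,@@@@
,@,@@,
gen 13: @@,@,@
@,@@@@
@@,@@,
,,@@@@
,@,@@,
gen 14: @@,@,@
@,@,@@
@@@,,,
,,@,@@
,@,@@,
gen 15: @@,@,@
@,@@@@
@@,@@,
,,@@@@
,@,@@,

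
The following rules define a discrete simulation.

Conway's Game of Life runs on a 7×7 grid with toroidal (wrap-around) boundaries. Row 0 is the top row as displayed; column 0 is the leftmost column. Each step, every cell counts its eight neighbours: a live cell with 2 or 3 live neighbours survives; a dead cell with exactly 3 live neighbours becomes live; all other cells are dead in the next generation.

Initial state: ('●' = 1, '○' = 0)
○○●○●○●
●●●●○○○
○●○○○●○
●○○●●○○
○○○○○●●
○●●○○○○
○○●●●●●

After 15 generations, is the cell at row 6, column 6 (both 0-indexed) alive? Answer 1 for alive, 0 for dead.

[0] ○○●○●○●
●●●●○○○
○●○○○●○
●○○●●○○
○○○○○●●
○●●○○○○
○○●●●●●
[1] ○○○○○○●
●○○●●●●
○○○○○○●
●○○○●○○
●●●●●●●
●●●○○○○
●○○○●○●
[2] ○○○●○○○
●○○○●○○
○○○●○○○
○○●○●○○
○○○○●●○
○○○○○○○
○○○○○●●
[3] ○○○○●●●
○○○●●○○
○○○●●○○
○○○○●●○
○○○●●●○
○○○○●○●
○○○○○○○
[4] ○○○●●●○
○○○○○○○
○○○○○○○
○○○○○○○
○○○●○○●
○○○●●○○
○○○○●○●
[5] ○○○●●●○
○○○○●○○
○○○○○○○
○○○○○○○
○○○●●○○
○○○●●○○
○○○○○○○
[6] ○○○●●●○
○○○●●●○
○○○○○○○
○○○○○○○
○○○●●○○
○○○●●○○
○○○○○●○
[7] ○○○●○○●
○○○●○●○
○○○○●○○
○○○○○○○
○○○●●○○
○○○●○●○
○○○○○●○
[8] ○○○○○●●
○○○●○●○
○○○○●○○
○○○●●○○
○○○●●○○
○○○●○●○
○○○○○●●
[9] ○○○○○○○
○○○○○●●
○○○○○●○
○○○○○●○
○○●○○●○
○○○●○●●
○○○○○○○
[10] ○○○○○○○
○○○○○●●
○○○○●●○
○○○○●●●
○○○○○●○
○○○○●●●
○○○○○○○
[11] ○○○○○○○
○○○○●●●
○○○○○○○
○○○○○○●
○○○○○○○
○○○○●●●
○○○○○●○
[12] ○○○○●○●
○○○○○●○
○○○○○○●
○○○○○○○
○○○○○○●
○○○○●●●
○○○○●●●
[13] ○○○○●○●
○○○○○●●
○○○○○○○
○○○○○○○
○○○○○○●
●○○○●○○
●○○●○○○
[14] ●○○○●○●
○○○○○●●
○○○○○○○
○○○○○○○
○○○○○○○
●○○○○○●
●○○●●●●
[15] ○○○●○○○
●○○○○●●
○○○○○○○
○○○○○○○
○○○○○○○
●○○○●○○
○●○●●○○

0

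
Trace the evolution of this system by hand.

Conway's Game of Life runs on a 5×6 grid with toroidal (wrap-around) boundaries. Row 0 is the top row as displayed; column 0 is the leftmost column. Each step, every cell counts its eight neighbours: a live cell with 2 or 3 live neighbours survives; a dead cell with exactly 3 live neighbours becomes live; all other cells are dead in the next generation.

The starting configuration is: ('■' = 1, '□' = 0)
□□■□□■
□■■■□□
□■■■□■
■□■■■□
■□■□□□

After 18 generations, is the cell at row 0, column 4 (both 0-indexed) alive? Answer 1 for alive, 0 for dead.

0

k=0  □□■□□■
□■■■□□
□■■■□■
■□■■■□
■□■□□□
k=1  ■□□□□□
□□□□□□
□□□□□■
■□□□■□
■□■□■□
k=2  □■□□□■
□□□□□□
□□□□□■
■■□■■□
■□□■□□
k=3  ■□□□□□
■□□□□□
■□□□■■
■■■■■□
□□□■□□
k=4  □□□□□□
■■□□□□
□□■□■□
■■■□□□
■□□■■■
k=5  □■□□■□
□■□□□□
□□■■□■
■□■□□□
■□■■■■
k=6  □■□□■□
■■□■■□
■□■■□□
■□□□□□
■□■□■□
k=7  □□□□■□
■□□□■□
■□■■■□
■□■□□□
■□□■□□
k=8  □□□■■□
□■□□■□
■□■□■□
■□■□■□
□■□■□■
k=9  ■□□■□■
□■■□■□
■□■□■□
■□■□■□
■■□□□■
k=10  □□□■□□
□□■□■□
■□■□■□
□□■□■□
□□■■□□
k=11  □□□□■□
□■■□■■
□□■□■□
□□■□■■
□□■□■□
k=12  □■■□■□
□■■□■■
■□■□□□
□■■□■■
□□□□■□
k=13  ■■■□■□
□□□□■■
□□□□□□
■■■□■■
■□□□■□
k=14  ■■□□■□
■■□■■■
□■□■□□
■■□■■□
□□□□■□
k=15  □■■□□□
□□□■□□
□□□□□□
■■□■■■
□□■□■□
k=16  □■■□□□
□□■□□□
■□■■□■
■■■■■■
□□□□■□
k=17  □■■■□□
■□□□□□
□□□□□□
□□□□□□
□□□□■□
k=18  □■■■□□
□■■□□□
□□□□□□
□□□□□□
□□■■□□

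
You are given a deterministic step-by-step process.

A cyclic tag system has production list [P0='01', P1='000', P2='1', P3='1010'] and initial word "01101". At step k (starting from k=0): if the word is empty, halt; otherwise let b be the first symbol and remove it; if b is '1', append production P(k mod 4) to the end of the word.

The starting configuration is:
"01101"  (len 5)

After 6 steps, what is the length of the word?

5

t=0: "01101"  (len 5)
t=1: "1101"  (len 4)
t=2: "101000"  (len 6)
t=3: "010001"  (len 6)
t=4: "10001"  (len 5)
t=5: "000101"  (len 6)
t=6: "00101"  (len 5)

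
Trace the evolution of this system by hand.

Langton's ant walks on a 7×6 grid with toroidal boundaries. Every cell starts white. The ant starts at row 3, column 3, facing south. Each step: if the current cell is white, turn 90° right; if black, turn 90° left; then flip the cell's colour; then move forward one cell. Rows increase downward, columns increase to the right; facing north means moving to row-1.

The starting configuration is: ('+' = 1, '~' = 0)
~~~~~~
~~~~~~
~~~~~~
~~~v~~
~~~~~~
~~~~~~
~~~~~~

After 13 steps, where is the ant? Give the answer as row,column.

3,4

k=0  ~~~~~~
~~~~~~
~~~~~~
~~~v~~
~~~~~~
~~~~~~
~~~~~~
k=1  ~~~~~~
~~~~~~
~~~~~~
~~<+~~
~~~~~~
~~~~~~
~~~~~~
k=2  ~~~~~~
~~~~~~
~~^~~~
~~++~~
~~~~~~
~~~~~~
~~~~~~
k=3  ~~~~~~
~~~~~~
~~+>~~
~~++~~
~~~~~~
~~~~~~
~~~~~~
k=4  ~~~~~~
~~~~~~
~~++~~
~~+v~~
~~~~~~
~~~~~~
~~~~~~
k=5  ~~~~~~
~~~~~~
~~++~~
~~+~>~
~~~~~~
~~~~~~
~~~~~~
k=6  ~~~~~~
~~~~~~
~~++~~
~~+~+~
~~~~v~
~~~~~~
~~~~~~
k=7  ~~~~~~
~~~~~~
~~++~~
~~+~+~
~~~<+~
~~~~~~
~~~~~~
k=8  ~~~~~~
~~~~~~
~~++~~
~~+^+~
~~~++~
~~~~~~
~~~~~~
k=9  ~~~~~~
~~~~~~
~~++~~
~~++>~
~~~++~
~~~~~~
~~~~~~
k=10  ~~~~~~
~~~~~~
~~++^~
~~++~~
~~~++~
~~~~~~
~~~~~~
k=11  ~~~~~~
~~~~~~
~~+++>
~~++~~
~~~++~
~~~~~~
~~~~~~
k=12  ~~~~~~
~~~~~~
~~++++
~~++~v
~~~++~
~~~~~~
~~~~~~
k=13  ~~~~~~
~~~~~~
~~++++
~~++<+
~~~++~
~~~~~~
~~~~~~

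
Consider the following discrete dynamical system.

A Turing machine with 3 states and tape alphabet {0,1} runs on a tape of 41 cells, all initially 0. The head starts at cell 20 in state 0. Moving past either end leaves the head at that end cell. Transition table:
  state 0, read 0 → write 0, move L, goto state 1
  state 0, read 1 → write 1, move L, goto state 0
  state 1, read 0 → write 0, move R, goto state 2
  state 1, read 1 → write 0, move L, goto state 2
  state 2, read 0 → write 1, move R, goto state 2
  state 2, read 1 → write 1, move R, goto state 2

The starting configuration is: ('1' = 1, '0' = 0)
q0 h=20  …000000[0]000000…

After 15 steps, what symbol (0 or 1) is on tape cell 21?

1

k=0  q0 h=20  …000000[0]000000…
k=1  q1 h=19  …000000[0]000000…
k=2  q2 h=20  …000000[0]000000…
k=3  q2 h=21  …000001[0]000000…
k=4  q2 h=22  …000011[0]000000…
k=5  q2 h=23  …000111[0]000000…
k=6  q2 h=24  …001111[0]000000…
k=7  q2 h=25  …011111[0]000000…
k=8  q2 h=26  …111111[0]000000…
k=9  q2 h=27  …111111[0]000000…
k=10  q2 h=28  …111111[0]000000…
k=11  q2 h=29  …111111[0]000000…
k=12  q2 h=30  …111111[0]000000…
k=13  q2 h=31  …111111[0]000000…
k=14  q2 h=32  …111111[0]000000…
k=15  q2 h=33  …111111[0]000000…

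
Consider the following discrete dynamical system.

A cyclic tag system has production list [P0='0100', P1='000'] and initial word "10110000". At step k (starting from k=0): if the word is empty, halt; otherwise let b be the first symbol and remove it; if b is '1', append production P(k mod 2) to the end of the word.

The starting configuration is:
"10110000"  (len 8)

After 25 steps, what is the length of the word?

[0] "10110000"  (len 8)
[1] "01100000100"  (len 11)
[2] "1100000100"  (len 10)
[3] "1000001000100"  (len 13)
[4] "000001000100000"  (len 15)
[5] "00001000100000"  (len 14)
[6] "0001000100000"  (len 13)
[7] "001000100000"  (len 12)
[8] "01000100000"  (len 11)
[9] "1000100000"  (len 10)
[10] "000100000000"  (len 12)
[11] "00100000000"  (len 11)
[12] "0100000000"  (len 10)
[13] "100000000"  (len 9)
[14] "00000000000"  (len 11)
[15] "0000000000"  (len 10)
[16] "000000000"  (len 9)
[17] "00000000"  (len 8)
[18] "0000000"  (len 7)
[19] "000000"  (len 6)
[20] "00000"  (len 5)
[21] "0000"  (len 4)
[22] "000"  (len 3)
[23] "00"  (len 2)
[24] "0"  (len 1)
[25] (halted — word empty)

0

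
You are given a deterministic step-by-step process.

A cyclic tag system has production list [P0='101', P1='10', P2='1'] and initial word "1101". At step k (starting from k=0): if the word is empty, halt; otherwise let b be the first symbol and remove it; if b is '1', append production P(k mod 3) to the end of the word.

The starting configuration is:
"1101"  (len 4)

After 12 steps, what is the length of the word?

k=0  "1101"  (len 4)
k=1  "101101"  (len 6)
k=2  "0110110"  (len 7)
k=3  "110110"  (len 6)
k=4  "10110101"  (len 8)
k=5  "011010110"  (len 9)
k=6  "11010110"  (len 8)
k=7  "1010110101"  (len 10)
k=8  "01011010110"  (len 11)
k=9  "1011010110"  (len 10)
k=10  "011010110101"  (len 12)
k=11  "11010110101"  (len 11)
k=12  "10101101011"  (len 11)

11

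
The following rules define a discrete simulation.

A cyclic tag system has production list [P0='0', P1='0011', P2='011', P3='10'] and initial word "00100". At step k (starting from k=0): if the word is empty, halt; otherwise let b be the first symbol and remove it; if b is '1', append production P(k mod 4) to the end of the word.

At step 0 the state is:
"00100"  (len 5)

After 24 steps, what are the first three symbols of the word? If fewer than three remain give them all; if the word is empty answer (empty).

[0] "00100"  (len 5)
[1] "0100"  (len 4)
[2] "100"  (len 3)
[3] "00011"  (len 5)
[4] "0011"  (len 4)
[5] "011"  (len 3)
[6] "11"  (len 2)
[7] "1011"  (len 4)
[8] "01110"  (len 5)
[9] "1110"  (len 4)
[10] "1100011"  (len 7)
[11] "100011011"  (len 9)
[12] "0001101110"  (len 10)
[13] "001101110"  (len 9)
[14] "01101110"  (len 8)
[15] "1101110"  (len 7)
[16] "10111010"  (len 8)
[17] "01110100"  (len 8)
[18] "1110100"  (len 7)
[19] "110100011"  (len 9)
[20] "1010001110"  (len 10)
[21] "0100011100"  (len 10)
[22] "100011100"  (len 9)
[23] "00011100011"  (len 11)
[24] "0011100011"  (len 10)

001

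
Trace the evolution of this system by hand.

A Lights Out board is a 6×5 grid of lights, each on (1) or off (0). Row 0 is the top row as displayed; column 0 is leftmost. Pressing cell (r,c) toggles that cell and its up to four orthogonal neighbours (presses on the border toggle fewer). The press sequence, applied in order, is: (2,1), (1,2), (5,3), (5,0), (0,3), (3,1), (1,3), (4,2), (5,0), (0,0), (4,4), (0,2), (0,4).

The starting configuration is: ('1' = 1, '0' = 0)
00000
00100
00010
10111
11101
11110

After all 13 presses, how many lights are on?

0) 00000
00100
00010
10111
11101
11110
1) 00000
01100
11110
11111
11101
11110
2) 00100
00010
11010
11111
11101
11110
3) 00100
00010
11010
11111
11111
11001
4) 00100
00010
11010
11111
01111
00001
5) 00011
00000
11010
11111
01111
00001
6) 00011
00000
10010
00011
00111
00001
7) 00001
00111
10000
00011
00111
00001
8) 00001
00111
10000
00111
01001
00101
9) 00001
00111
10000
00111
11001
11101
10) 11001
10111
10000
00111
11001
11101
11) 11001
10111
10000
00110
11010
11100
12) 10111
10011
10000
00110
11010
11100
13) 10100
10010
10000
00110
11010
11100

13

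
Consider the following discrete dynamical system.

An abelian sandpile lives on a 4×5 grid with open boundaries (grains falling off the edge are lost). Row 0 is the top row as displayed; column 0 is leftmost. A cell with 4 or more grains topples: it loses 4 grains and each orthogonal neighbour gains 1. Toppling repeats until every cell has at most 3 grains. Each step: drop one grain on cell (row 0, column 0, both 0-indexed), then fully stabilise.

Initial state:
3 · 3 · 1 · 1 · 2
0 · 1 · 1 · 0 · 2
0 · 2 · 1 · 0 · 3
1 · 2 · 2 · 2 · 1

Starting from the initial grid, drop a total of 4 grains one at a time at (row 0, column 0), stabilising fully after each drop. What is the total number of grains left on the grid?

gen 0: 3 · 3 · 1 · 1 · 2
0 · 1 · 1 · 0 · 2
0 · 2 · 1 · 0 · 3
1 · 2 · 2 · 2 · 1
gen 1: 1 · 0 · 2 · 1 · 2
1 · 2 · 1 · 0 · 2
0 · 2 · 1 · 0 · 3
1 · 2 · 2 · 2 · 1
gen 2: 2 · 0 · 2 · 1 · 2
1 · 2 · 1 · 0 · 2
0 · 2 · 1 · 0 · 3
1 · 2 · 2 · 2 · 1
gen 3: 3 · 0 · 2 · 1 · 2
1 · 2 · 1 · 0 · 2
0 · 2 · 1 · 0 · 3
1 · 2 · 2 · 2 · 1
gen 4: 0 · 1 · 2 · 1 · 2
2 · 2 · 1 · 0 · 2
0 · 2 · 1 · 0 · 3
1 · 2 · 2 · 2 · 1

27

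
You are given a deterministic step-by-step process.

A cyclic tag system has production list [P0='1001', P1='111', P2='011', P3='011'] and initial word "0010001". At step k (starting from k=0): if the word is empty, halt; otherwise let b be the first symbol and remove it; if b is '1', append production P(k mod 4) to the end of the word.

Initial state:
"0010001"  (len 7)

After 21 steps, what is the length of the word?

22

step 0: "0010001"  (len 7)
step 1: "010001"  (len 6)
step 2: "10001"  (len 5)
step 3: "0001011"  (len 7)
step 4: "001011"  (len 6)
step 5: "01011"  (len 5)
step 6: "1011"  (len 4)
step 7: "011011"  (len 6)
step 8: "11011"  (len 5)
step 9: "10111001"  (len 8)
step 10: "0111001111"  (len 10)
step 11: "111001111"  (len 9)
step 12: "11001111011"  (len 11)
step 13: "10011110111001"  (len 14)
step 14: "0011110111001111"  (len 16)
step 15: "011110111001111"  (len 15)
step 16: "11110111001111"  (len 14)
step 17: "11101110011111001"  (len 17)
step 18: "1101110011111001111"  (len 19)
step 19: "101110011111001111011"  (len 21)
step 20: "01110011111001111011011"  (len 23)
step 21: "1110011111001111011011"  (len 22)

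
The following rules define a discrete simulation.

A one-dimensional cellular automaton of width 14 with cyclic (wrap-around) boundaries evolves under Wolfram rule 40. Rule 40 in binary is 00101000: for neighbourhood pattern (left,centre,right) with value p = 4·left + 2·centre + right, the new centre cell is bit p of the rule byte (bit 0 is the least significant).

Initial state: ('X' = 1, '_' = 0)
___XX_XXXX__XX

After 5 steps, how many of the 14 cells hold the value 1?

0

k=0  ___XX_XXXX__XX
k=1  ___X_XX_____X_
k=2  ____XX________
k=3  ____X_________
k=4  ______________
k=5  ______________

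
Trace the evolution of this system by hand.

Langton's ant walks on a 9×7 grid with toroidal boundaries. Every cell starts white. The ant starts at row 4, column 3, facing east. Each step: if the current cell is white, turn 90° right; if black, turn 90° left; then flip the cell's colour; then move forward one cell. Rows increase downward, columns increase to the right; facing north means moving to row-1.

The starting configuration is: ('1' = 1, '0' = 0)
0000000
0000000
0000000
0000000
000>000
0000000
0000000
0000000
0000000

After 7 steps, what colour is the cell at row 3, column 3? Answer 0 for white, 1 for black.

1

[0] 0000000
0000000
0000000
0000000
000>000
0000000
0000000
0000000
0000000
[1] 0000000
0000000
0000000
0000000
0001000
000v000
0000000
0000000
0000000
[2] 0000000
0000000
0000000
0000000
0001000
00<1000
0000000
0000000
0000000
[3] 0000000
0000000
0000000
0000000
00^1000
0011000
0000000
0000000
0000000
[4] 0000000
0000000
0000000
0000000
001>000
0011000
0000000
0000000
0000000
[5] 0000000
0000000
0000000
000^000
0010000
0011000
0000000
0000000
0000000
[6] 0000000
0000000
0000000
0001>00
0010000
0011000
0000000
0000000
0000000
[7] 0000000
0000000
0000000
0001100
0010v00
0011000
0000000
0000000
0000000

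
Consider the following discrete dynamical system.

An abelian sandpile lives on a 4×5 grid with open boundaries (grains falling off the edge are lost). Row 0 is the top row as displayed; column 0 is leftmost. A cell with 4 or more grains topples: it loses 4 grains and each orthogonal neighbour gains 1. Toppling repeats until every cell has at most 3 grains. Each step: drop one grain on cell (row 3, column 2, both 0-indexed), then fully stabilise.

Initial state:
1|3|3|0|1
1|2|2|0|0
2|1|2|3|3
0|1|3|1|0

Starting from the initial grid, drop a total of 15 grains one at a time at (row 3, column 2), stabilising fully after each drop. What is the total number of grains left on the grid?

34

[0] 1|3|3|0|1
1|2|2|0|0
2|1|2|3|3
0|1|3|1|0
[1] 1|3|3|0|1
1|2|2|0|0
2|1|3|3|3
0|2|0|2|0
[2] 1|3|3|0|1
1|2|2|0|0
2|1|3|3|3
0|2|1|2|0
[3] 1|3|3|0|1
1|2|2|0|0
2|1|3|3|3
0|2|2|2|0
[4] 1|3|3|0|1
1|2|2|0|0
2|1|3|3|3
0|2|3|2|0
[5] 1|3|3|0|1
1|2|3|1|1
2|2|1|2|0
0|3|2|0|2
[6] 1|3|3|0|1
1|2|3|1|1
2|2|1|2|0
0|3|3|0|2
[7] 1|3|3|0|1
1|2|3|1|1
2|3|2|2|0
1|0|1|1|2
[8] 1|3|3|0|1
1|2|3|1|1
2|3|2|2|0
1|0|2|1|2
[9] 1|3|3|0|1
1|2|3|1|1
2|3|2|2|0
1|0|3|1|2
[10] 1|3|3|0|1
1|2|3|1|1
2|3|3|2|0
1|1|0|2|2
[11] 1|3|3|0|1
1|2|3|1|1
2|3|3|2|0
1|1|1|2|2
[12] 1|3|3|0|1
1|2|3|1|1
2|3|3|2|0
1|1|2|2|2
[13] 1|3|3|0|1
1|2|3|1|1
2|3|3|2|0
1|1|3|2|2
[14] 2|1|1|1|1
2|1|2|2|1
3|1|2|3|0
1|3|1|3|2
[15] 2|1|1|1|1
2|1|2|2|1
3|1|2|3|0
1|3|2|3|2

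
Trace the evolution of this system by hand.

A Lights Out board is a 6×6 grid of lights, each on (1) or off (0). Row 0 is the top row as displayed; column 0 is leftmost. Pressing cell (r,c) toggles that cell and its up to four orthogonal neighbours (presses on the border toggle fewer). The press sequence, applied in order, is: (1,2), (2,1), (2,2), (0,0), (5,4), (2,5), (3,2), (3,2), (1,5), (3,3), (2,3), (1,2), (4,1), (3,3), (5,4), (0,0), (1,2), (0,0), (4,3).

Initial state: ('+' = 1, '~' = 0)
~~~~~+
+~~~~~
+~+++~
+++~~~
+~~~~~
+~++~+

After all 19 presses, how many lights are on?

step 0: ~~~~~+
+~~~~~
+~+++~
+++~~~
+~~~~~
+~++~+
step 1: ~~+~~+
++++~~
+~~++~
+++~~~
+~~~~~
+~++~+
step 2: ~~+~~+
+~++~~
~++++~
+~+~~~
+~~~~~
+~++~+
step 3: ~~+~~+
+~~+~~
~~~~+~
+~~~~~
+~~~~~
+~++~+
step 4: +++~~+
~~~+~~
~~~~+~
+~~~~~
+~~~~~
+~++~+
step 5: +++~~+
~~~+~~
~~~~+~
+~~~~~
+~~~+~
+~+~+~
step 6: +++~~+
~~~+~+
~~~~~+
+~~~~+
+~~~+~
+~+~+~
step 7: +++~~+
~~~+~+
~~+~~+
++++~+
+~+~+~
+~+~+~
step 8: +++~~+
~~~+~+
~~~~~+
+~~~~+
+~~~+~
+~+~+~
step 9: +++~~~
~~~++~
~~~~~~
+~~~~+
+~~~+~
+~+~+~
step 10: +++~~~
~~~++~
~~~+~~
+~++++
+~~++~
+~+~+~
step 11: +++~~~
~~~~+~
~~+~+~
+~+~++
+~~++~
+~+~+~
step 12: ++~~~~
~++++~
~~~~+~
+~+~++
+~~++~
+~+~+~
step 13: ++~~~~
~++++~
~~~~+~
+++~++
~++++~
+++~+~
step 14: ++~~~~
~++++~
~~~++~
++~+~+
~++~+~
+++~+~
step 15: ++~~~~
~++++~
~~~++~
++~+~+
~++~~~
++++~+
step 16: ~~~~~~
+++++~
~~~++~
++~+~+
~++~~~
++++~+
step 17: ~~+~~~
+~~~+~
~~+++~
++~+~+
~++~~~
++++~+
step 18: +++~~~
~~~~+~
~~+++~
++~+~+
~++~~~
++++~+
step 19: +++~~~
~~~~+~
~~+++~
++~~~+
~+~++~
+++~~+

17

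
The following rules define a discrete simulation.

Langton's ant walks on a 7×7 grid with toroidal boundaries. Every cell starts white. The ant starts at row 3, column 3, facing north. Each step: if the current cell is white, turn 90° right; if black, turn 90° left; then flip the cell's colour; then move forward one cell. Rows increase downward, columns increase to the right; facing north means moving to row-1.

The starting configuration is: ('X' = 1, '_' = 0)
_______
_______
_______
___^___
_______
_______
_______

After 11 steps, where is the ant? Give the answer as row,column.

k=0  _______
_______
_______
___^___
_______
_______
_______
k=1  _______
_______
_______
___X>__
_______
_______
_______
k=2  _______
_______
_______
___XX__
____v__
_______
_______
k=3  _______
_______
_______
___XX__
___<X__
_______
_______
k=4  _______
_______
_______
___^X__
___XX__
_______
_______
k=5  _______
_______
_______
__<_X__
___XX__
_______
_______
k=6  _______
_______
__^____
__X_X__
___XX__
_______
_______
k=7  _______
_______
__X>___
__X_X__
___XX__
_______
_______
k=8  _______
_______
__XX___
__XvX__
___XX__
_______
_______
k=9  _______
_______
__XX___
__<XX__
___XX__
_______
_______
k=10  _______
_______
__XX___
___XX__
__vXX__
_______
_______
k=11  _______
_______
__XX___
___XX__
_<XXX__
_______
_______

4,1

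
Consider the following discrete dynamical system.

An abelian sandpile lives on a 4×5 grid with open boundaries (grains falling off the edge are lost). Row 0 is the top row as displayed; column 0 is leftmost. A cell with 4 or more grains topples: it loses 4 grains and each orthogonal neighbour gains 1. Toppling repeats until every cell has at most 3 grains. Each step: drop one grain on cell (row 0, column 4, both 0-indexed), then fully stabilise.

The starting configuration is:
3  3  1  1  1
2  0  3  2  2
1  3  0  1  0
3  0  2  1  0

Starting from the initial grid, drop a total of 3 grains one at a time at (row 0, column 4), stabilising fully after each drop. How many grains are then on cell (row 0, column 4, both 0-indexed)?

step 0: 3  3  1  1  1
2  0  3  2  2
1  3  0  1  0
3  0  2  1  0
step 1: 3  3  1  1  2
2  0  3  2  2
1  3  0  1  0
3  0  2  1  0
step 2: 3  3  1  1  3
2  0  3  2  2
1  3  0  1  0
3  0  2  1  0
step 3: 3  3  1  2  0
2  0  3  2  3
1  3  0  1  0
3  0  2  1  0

0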